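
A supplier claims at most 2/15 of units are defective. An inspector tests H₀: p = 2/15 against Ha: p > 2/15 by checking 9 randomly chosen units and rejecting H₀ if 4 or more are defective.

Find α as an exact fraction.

Under H₀, S ~ Binomial(9, 2/15); the Type I error rate is P(S ≥ 4).
α = 1 − P(S ≤ 3) = 1 − 37567054447/38443359375 = 876304928/38443359375.

876304928/38443359375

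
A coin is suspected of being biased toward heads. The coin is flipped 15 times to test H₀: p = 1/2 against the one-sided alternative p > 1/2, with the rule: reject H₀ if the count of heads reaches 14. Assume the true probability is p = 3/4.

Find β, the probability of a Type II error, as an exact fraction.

Under the alternative p = 3/4, K ~ Binomial(15, 3/4); β is the probability the test does not reject, P(K < 14).
Equivalently, β = 1 − P(K ≥ 14) = 493824191/536870912.

493824191/536870912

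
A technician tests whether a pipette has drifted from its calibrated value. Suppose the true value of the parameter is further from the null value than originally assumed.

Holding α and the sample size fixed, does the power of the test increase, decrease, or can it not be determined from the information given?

It increases.

A larger true effect moves the Ha sampling distribution further from the H₀ critical value, making rejection more likely when Ha is true.
Since power = 1 − β and β decreases, power increases.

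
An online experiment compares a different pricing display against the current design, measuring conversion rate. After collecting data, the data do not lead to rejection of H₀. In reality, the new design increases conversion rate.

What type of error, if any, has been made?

The conventional null hypothesis here is that the new design has no effect on conversion rate.
H₀ was not rejected, but H₀ is actually false.
Failing to reject a false null hypothesis is a Type II error (false negative).

Type II error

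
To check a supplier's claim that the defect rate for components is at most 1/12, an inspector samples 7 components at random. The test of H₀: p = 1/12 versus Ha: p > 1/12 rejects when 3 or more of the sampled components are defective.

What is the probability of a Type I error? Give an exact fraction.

α = P(reject H₀ | H₀ true) = P(K ≥ 3 | p = 1/12), K ~ Binomial(7, 1/12).
α = 1 − P(K ≤ 2) = 1 − 11756723/11943936 = 187213/11943936.

187213/11943936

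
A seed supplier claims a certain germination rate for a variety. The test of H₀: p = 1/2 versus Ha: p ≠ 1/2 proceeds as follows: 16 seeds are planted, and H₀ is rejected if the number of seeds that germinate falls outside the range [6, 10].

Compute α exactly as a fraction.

The significance level is the null-hypothesis probability of the rejection region {≤5} ∪ {≥11}.
The two tails are symmetric, so α = 2·(1 + 16 + 120 + 560 + 1820 + 4368)/2^16 = 13770/65536 = 6885/32768.

6885/32768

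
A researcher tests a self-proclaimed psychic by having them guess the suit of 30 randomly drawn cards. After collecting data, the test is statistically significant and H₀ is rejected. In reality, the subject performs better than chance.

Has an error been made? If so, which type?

The conventional null hypothesis here is that the subject is guessing at random (p = 1/4).
The test rejected a false H₀ — the decision matches the true state.

Neither — the decision is correct.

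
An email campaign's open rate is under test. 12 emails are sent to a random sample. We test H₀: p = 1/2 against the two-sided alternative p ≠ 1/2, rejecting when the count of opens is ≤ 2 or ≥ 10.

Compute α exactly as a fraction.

The significance level is the null-hypothesis probability of the rejection region {≤2} ∪ {≥10}.
Each tail has probability (1 + 12 + 66)/4096; doubling gives α = 158/4096 = 79/2048.

79/2048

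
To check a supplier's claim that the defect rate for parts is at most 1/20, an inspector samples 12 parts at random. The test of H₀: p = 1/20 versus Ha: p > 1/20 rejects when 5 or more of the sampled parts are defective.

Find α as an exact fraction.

75344392367/409600000000000

α = P(reject H₀ | H₀ true) = P(X ≥ 5 | p = 1/20), X ~ Binomial(12, 1/20).
α = 1 − P(X ≤ 4) = 1 − 409524655607633/409600000000000 = 75344392367/409600000000000.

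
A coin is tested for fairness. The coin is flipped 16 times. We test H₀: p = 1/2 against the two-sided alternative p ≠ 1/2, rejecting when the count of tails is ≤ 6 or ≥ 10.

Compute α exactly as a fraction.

α = P(Y ≤ 6 or Y ≥ 10 | p = 1/2), Y ~ Binomial(16, 1/2).
Each tail has probability (1 + 16 + 120 + 560 + 1820 + 4368 + 8008)/65536; doubling gives α = 29786/65536 = 14893/32768.

14893/32768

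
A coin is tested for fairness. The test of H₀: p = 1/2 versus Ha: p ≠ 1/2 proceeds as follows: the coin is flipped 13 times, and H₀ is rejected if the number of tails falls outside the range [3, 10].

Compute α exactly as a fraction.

23/1024

Under H₀, K ~ Binomial(13, 1/2); α is the probability of landing in either tail, P(K ≤ 2) + P(K ≥ 11).
By symmetry, α = 2·P(K ≤ 2) = 2·(1 + 13 + 78)/8192 = 184/8192 = 23/1024.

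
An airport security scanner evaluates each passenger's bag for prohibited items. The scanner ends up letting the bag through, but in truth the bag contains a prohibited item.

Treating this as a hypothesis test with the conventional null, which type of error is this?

Type II error

The null hypothesis here is that the bag contains no prohibited items.
'Letting the bag through' corresponds to failing to reject H₀.
H₀ was not rejected but H₀ is false — a Type II error (false negative).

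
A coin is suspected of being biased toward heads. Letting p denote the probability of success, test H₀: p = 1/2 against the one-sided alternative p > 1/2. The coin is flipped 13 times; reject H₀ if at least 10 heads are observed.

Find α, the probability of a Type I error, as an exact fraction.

α = P(reject H₀ | H₀ true) = P(S ≥ 10 | p = 1/2), with S ~ Binomial(13, 1/2).
That's C(13,10) + C(13,11) + C(13,12) + C(13,13) over 2^13, i.e. (286 + 78 + 13 + 1)/8192 = 378/8192 = 189/4096.

189/4096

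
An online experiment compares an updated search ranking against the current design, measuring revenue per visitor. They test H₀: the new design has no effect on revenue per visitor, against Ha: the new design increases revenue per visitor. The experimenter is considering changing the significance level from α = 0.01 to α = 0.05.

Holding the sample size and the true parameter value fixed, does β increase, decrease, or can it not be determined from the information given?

A larger α widens the rejection region, so when the alternative is true more outcomes lead to rejection — failing to reject becomes less likely.

It decreases.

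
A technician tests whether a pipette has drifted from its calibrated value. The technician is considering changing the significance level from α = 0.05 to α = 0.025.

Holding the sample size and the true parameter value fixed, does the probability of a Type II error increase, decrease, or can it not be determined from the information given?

Tightening α shrinks the rejection region. When Ha holds, fewer sample outcomes clear the stricter threshold, so more fall in the acceptance region.

It increases.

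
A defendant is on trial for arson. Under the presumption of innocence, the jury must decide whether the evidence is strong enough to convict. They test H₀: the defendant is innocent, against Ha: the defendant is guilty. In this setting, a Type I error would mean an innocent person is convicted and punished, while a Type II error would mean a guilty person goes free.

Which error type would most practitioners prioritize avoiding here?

The Type I consequence (an innocent person is convicted and punished) is more severe than the Type II consequence (a guilty person goes free).

Type I error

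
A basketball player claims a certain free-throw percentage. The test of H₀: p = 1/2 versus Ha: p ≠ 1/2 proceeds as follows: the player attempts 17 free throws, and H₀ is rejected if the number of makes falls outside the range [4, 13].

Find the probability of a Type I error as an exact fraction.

The significance level is the null-hypothesis probability of the rejection region {≤3} ∪ {≥14}.
The two tails are symmetric, so α = 2·(1 + 17 + 136 + 680)/2^17 = 1668/131072 = 417/32768.

417/32768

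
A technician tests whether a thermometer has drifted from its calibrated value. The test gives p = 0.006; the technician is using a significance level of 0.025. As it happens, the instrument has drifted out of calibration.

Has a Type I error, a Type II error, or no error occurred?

No error — this is a correct decision.

The conventional null hypothesis is that the instrument is correctly calibrated.
Since p = 0.006 < α = 0.025, H₀ is rejected.
H₀ is false (actually the instrument has drifted out of calibration).
The decision matches the true state — no error.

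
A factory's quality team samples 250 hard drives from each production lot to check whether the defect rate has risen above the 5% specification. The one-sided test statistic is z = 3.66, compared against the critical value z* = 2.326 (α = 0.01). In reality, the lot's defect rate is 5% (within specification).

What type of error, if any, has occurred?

The conventional null hypothesis is that the lot's defect rate is 5% (within specification).
Since z = 3.66 > z* = 2.326, H₀ is rejected.
H₀ is true (actually the lot's defect rate is 5% (within specification)).
Rejecting a true H₀ is a Type I error.

Type I error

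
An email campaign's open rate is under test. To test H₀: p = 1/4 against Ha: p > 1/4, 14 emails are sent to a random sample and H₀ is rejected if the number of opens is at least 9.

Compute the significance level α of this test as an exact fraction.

578257/268435456

The Type I error probability is α = P(S ≥ 9) computed under H₀, where S ~ Binomial(14, 1/4).
P(S ≥ 9) = Σ_{j=9}^{14} C(14,j)·(1/4)^j·(3/4)^{14-j} = 578257/268435456.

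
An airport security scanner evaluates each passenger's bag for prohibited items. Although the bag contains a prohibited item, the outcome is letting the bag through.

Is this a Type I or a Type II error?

The null hypothesis here is that the bag contains no prohibited items.
'Letting the bag through' corresponds to failing to reject H₀.
H₀ was not rejected but H₀ is false — a Type II error (false negative).

Type II error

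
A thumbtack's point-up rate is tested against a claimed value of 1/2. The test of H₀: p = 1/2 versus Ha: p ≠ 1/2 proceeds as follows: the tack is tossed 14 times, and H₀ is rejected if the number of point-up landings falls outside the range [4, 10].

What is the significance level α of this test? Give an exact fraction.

α = P(X ≤ 3 or X ≥ 11 | p = 1/2), X ~ Binomial(14, 1/2).
Each tail has probability (1 + 14 + 91 + 364)/16384; doubling gives α = 940/16384 = 235/4096.

235/4096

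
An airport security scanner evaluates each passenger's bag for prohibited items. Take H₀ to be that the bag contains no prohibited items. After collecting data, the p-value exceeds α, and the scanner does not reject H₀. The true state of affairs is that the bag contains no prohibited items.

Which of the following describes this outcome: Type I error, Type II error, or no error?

No error (correct decision).

The test retained a true H₀ — the decision matches the true state.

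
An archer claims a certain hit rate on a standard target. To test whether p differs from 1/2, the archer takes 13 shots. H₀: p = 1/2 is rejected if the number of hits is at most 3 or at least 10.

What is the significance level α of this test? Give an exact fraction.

The significance level is the null-hypothesis probability of the rejection region {≤3} ∪ {≥10}.
By symmetry, α = 2·P(K ≤ 3) = 2·(1 + 13 + 78 + 286)/8192 = 756/8192 = 189/2048.

189/2048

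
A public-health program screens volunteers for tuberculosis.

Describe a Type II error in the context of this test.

A Type II error would mean concluding that the patient does not have tuberculosis (or at least failing to establish that the patient has tuberculosis) when in fact the patient has tuberculosis.

With the conventional null hypothesis that the patient does not have tuberculosis:
A Type II error is failing to reject H₀ when H₀ is false.
Here that means clearing the patient as negative when actually the patient has tuberculosis.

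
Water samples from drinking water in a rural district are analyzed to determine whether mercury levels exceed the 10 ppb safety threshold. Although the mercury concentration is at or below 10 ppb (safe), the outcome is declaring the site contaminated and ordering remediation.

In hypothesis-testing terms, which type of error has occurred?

The null hypothesis here is that the mercury concentration is at or below 10 ppb (safe).
'Declaring the site contaminated and ordering remediation' corresponds to rejecting H₀.
H₀ was rejected but H₀ is true — a Type I error (false positive).

Type I error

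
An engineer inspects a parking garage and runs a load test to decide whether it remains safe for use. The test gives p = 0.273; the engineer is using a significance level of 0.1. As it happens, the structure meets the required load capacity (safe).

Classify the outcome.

The conventional null hypothesis is that the structure meets the required load capacity (safe).
Since p = 0.273 ≥ α = 0.1, H₀ is not rejected.
H₀ is true (actually the structure meets the required load capacity (safe)).
The decision matches the true state — no error.

Neither — the decision is correct.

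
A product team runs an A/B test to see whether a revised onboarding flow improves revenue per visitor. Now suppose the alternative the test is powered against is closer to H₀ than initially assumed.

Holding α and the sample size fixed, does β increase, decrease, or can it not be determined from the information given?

When the true parameter is near the null value, the test has a harder time distinguishing Ha from H₀.

It increases.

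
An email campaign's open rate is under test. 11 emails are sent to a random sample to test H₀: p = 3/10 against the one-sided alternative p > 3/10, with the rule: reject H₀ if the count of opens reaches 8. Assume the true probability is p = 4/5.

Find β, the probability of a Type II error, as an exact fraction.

A Type II error is failing to reject when Ha holds: with p = 4/5, β = P(S ≤ 7).
Equivalently, β = 1 − P(S ≥ 8) = 12589/78125.

12589/78125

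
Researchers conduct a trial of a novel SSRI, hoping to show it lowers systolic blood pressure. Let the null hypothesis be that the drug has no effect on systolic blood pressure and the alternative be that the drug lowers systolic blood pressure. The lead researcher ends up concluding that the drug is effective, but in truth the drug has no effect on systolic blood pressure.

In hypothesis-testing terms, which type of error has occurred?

'Concluding that the drug is effective' corresponds to rejecting H₀.
H₀ was rejected but H₀ is true — a Type I error (false positive).

Type I error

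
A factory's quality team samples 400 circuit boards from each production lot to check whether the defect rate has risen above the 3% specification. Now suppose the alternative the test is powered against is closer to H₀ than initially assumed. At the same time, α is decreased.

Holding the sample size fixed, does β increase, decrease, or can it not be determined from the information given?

It increases.

A smaller departure from H₀ means the test statistic under Ha is distributed closer to where it would be under H₀; rejection becomes less likely. Tightening α shrinks the rejection region. When Ha holds, fewer sample outcomes clear the stricter threshold, so more fall in the acceptance region. Both changes push β in the same direction.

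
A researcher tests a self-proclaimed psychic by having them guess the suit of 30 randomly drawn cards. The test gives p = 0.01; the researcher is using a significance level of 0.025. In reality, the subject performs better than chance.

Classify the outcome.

The conventional null hypothesis is that the subject is guessing at random (p = 1/4).
Since p = 0.01 < α = 0.025, H₀ is rejected.
H₀ is false (actually the subject performs better than chance).
The decision matches the true state — no error.

Neither — the decision is correct.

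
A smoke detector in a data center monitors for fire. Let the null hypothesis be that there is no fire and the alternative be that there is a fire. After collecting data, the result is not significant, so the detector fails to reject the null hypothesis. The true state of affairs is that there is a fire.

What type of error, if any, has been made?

H₀ was not rejected, but H₀ is actually false.
Failing to reject a false null hypothesis is a Type II error (false negative).

Type II error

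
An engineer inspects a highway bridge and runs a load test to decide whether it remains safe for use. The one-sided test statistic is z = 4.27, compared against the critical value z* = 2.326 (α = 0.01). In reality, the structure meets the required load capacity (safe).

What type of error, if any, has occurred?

Type I error

The conventional null hypothesis is that the structure meets the required load capacity (safe).
Since z = 4.27 > z* = 2.326, H₀ is rejected.
H₀ is true (actually the structure meets the required load capacity (safe)).
Rejecting a true H₀ is a Type I error.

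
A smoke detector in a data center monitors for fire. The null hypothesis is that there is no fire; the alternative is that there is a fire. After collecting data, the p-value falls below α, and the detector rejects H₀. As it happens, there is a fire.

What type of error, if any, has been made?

The test rejected a false H₀ — the decision matches the true state.

No error (correct decision).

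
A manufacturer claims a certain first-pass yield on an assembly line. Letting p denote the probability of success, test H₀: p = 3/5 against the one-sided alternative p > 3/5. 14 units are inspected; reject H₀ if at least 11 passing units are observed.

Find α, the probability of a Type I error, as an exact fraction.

758720601/6103515625

The Type I error probability is α = P(S ≥ 11) computed under H₀, where S ~ Binomial(14, 3/5).
Adding the binomial terms for j = 11 through 14 with p = 3/5 yields 758720601/6103515625.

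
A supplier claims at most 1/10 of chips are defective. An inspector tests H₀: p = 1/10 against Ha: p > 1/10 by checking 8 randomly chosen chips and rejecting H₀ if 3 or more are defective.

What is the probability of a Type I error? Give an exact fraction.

3809179/100000000

Under H₀, Y ~ Binomial(8, 1/10); the Type I error rate is P(Y ≥ 3).
Via the complement, α = 1 − Σ_{j=0}^{2} C(8,j)(1/10)^j(9/10)^{8-j} = 3809179/100000000.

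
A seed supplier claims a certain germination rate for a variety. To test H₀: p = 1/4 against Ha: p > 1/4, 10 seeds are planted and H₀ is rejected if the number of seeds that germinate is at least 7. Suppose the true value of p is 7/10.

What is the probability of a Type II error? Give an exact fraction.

Under the alternative p = 7/10, S ~ Binomial(10, 7/10); β is the probability the test does not reject, P(S < 7).
Equivalently, β = 1 − P(S ≥ 7) = 218993301/625000000.

218993301/625000000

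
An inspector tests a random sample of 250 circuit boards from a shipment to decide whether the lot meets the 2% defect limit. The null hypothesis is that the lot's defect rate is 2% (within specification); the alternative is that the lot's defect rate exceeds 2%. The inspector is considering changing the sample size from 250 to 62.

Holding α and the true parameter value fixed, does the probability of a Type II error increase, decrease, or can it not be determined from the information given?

Reducing n widens both sampling distributions, so the test has less ability to distinguish Ha from H₀.

It increases.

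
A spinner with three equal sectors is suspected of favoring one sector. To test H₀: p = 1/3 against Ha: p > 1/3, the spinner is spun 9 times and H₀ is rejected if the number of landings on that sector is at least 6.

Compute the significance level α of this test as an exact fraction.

Under H₀, Y ~ Binomial(9, 1/3), and α = P(Y ≥ 6).
Adding the binomial terms for j = 6 through 9 with p = 1/3 yields 835/19683.

835/19683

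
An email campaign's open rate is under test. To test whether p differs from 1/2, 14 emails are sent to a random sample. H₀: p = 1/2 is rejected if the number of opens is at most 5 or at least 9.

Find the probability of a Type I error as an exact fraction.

α = P(S ≤ 5 or S ≥ 9 | p = 1/2), S ~ Binomial(14, 1/2).
Each tail has probability (1 + 14 + 91 + 364 + 1001 + 2002)/16384; doubling gives α = 6946/16384 = 3473/8192.

3473/8192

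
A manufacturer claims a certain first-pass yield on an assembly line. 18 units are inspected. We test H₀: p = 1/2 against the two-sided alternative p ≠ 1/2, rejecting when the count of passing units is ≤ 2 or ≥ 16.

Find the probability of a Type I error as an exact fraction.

43/32768

Under H₀, S ~ Binomial(18, 1/2); α is the probability of landing in either tail, P(S ≤ 2) + P(S ≥ 16).
The two tails are symmetric, so α = 2·(1 + 18 + 153)/2^18 = 344/262144 = 43/32768.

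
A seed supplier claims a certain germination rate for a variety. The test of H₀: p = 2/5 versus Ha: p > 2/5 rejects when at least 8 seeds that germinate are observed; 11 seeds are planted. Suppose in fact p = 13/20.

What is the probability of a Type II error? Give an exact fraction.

2941183244209/5120000000000

A Type II error is failing to reject when Ha holds: with p = 13/20, β = P(X ≤ 7).
Equivalently, β = 1 − P(X ≥ 8) = 2941183244209/5120000000000.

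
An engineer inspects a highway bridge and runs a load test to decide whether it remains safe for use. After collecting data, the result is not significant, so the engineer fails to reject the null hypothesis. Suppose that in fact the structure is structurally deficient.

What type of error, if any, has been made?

Type II error

The conventional null hypothesis here is that the structure meets the required load capacity (safe).
H₀ was not rejected, but H₀ is actually false.
Failing to reject a false null hypothesis is a Type II error (false negative).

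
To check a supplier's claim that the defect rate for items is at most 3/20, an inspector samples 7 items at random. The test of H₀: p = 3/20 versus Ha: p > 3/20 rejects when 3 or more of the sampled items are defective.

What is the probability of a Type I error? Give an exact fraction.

The significance level is the probability, assuming p = 3/20, of seeing 3 or more defectives in 7 draws.
Computing the lower-tail complement: 1 − 237116119/256000000 = 18883881/256000000.

18883881/256000000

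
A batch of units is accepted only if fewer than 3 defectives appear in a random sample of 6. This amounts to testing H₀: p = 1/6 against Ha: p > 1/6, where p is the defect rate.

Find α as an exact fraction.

1453/23328

Under H₀, K ~ Binomial(6, 1/6); the Type I error rate is P(K ≥ 3).
α = 1 − P(K ≤ 2) = 1 − 21875/23328 = 1453/23328.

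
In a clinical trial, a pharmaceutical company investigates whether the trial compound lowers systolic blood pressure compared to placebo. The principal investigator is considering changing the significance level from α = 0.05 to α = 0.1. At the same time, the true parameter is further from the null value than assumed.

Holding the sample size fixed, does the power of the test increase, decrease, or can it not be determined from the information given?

It increases.

With a larger α the critical value moves toward the center, so more of the Ha sampling distribution lies in the rejection region. A bigger departure from H₀ is easier for the test to detect, so it fails to reject less often. Both changes push β in the same direction.
Since power = 1 − β and β decreases, power increases.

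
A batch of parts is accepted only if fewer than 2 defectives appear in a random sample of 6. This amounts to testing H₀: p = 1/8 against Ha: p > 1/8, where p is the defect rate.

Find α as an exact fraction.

Under H₀, K ~ Binomial(6, 1/8); the Type I error rate is P(K ≥ 2).
α = 1 − P(K ≤ 1) = 1 − 218491/262144 = 43653/262144.

43653/262144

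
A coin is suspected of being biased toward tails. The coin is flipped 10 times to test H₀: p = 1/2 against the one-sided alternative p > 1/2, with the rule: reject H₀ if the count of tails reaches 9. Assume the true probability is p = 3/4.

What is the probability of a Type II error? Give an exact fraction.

A Type II error is failing to reject when Ha holds: with p = 3/4, β = P(X ≤ 8).
Equivalently, β = 1 − P(X ≥ 9) = 792697/1048576.

792697/1048576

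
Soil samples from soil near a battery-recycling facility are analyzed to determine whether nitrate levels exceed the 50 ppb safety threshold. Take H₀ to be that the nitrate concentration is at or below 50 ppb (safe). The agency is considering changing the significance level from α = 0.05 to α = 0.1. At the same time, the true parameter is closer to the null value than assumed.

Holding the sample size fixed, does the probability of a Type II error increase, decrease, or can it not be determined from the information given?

Cannot be determined from the information given.

The first change alone would make β decrease; the second alone would make β increase. Which effect dominates depends on the magnitudes, which are not given.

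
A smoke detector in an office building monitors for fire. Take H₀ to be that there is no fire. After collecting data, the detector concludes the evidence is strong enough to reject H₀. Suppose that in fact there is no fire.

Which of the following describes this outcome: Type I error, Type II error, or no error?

H₀ was rejected, but H₀ is actually true.
Rejecting a true null hypothesis is a Type I error (false positive).

Type I error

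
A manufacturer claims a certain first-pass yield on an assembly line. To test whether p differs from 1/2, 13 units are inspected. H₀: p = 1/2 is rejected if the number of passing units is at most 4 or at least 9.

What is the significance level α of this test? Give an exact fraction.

α = P(Y ≤ 4 or Y ≥ 9 | p = 1/2), Y ~ Binomial(13, 1/2).
By symmetry, α = 2·P(Y ≤ 4) = 2·(1 + 13 + 78 + 286 + 715)/8192 = 2186/8192 = 1093/4096.

1093/4096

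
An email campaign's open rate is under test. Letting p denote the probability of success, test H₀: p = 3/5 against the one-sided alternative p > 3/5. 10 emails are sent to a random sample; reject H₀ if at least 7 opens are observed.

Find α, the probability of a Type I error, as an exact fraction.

The Type I error probability is α = P(S ≥ 7) computed under H₀, where S ~ Binomial(10, 3/5).
P(S ≥ 7) = Σ_{j=7}^{10} C(10,j)·(3/5)^j·(2/5)^{10-j} = 3733209/9765625.

3733209/9765625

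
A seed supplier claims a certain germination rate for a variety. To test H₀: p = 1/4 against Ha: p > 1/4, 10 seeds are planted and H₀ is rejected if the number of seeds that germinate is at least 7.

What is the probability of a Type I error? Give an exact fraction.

α = P(reject H₀ | H₀ true) = P(Y ≥ 7 | p = 1/4), with Y ~ Binomial(10, 1/4).
P(Y ≥ 7) = Σ_{j=7}^{10} C(10,j)·(1/4)^j·(3/4)^{10-j} = 919/262144.

919/262144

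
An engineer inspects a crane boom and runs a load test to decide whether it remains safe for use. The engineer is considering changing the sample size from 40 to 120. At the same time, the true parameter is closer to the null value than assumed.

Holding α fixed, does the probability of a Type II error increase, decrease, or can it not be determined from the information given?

Cannot be determined from the information given.

The first change alone would make β decrease; the second alone would make β increase. Which effect dominates depends on the magnitudes, which are not given.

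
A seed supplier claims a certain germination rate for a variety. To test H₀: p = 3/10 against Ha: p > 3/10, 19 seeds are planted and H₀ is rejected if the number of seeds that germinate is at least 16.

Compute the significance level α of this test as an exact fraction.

Under H₀, S ~ Binomial(19, 3/10), and α = P(S ≥ 16).
Summing C(19,j)(3/10)^j(7/10)^{19−j} for j = 16,…,19 gives 1930258016361/1250000000000000000.

1930258016361/1250000000000000000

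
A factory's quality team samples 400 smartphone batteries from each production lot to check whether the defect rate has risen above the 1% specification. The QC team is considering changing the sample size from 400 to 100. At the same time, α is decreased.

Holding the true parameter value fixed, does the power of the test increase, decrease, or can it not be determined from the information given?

A smaller sample increases the standard error, so the sampling distributions under H₀ and Ha overlap more. Tightening α shrinks the rejection region. When Ha holds, fewer sample outcomes clear the stricter threshold, so more fall in the acceptance region. Both changes push β in the same direction.
Since power = 1 − β and β increases, power decreases.

It decreases.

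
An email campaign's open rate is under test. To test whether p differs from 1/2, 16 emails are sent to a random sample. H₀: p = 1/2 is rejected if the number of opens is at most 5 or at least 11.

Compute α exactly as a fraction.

6885/32768

α = P(S ≤ 5 or S ≥ 11 | p = 1/2), S ~ Binomial(16, 1/2).
The two tails are symmetric, so α = 2·(1 + 16 + 120 + 560 + 1820 + 4368)/2^16 = 13770/65536 = 6885/32768.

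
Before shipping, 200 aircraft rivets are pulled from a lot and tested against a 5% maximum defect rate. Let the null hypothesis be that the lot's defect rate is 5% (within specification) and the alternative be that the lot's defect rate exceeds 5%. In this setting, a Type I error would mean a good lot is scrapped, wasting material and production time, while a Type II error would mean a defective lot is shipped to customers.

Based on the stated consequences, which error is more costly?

The Type II consequence (a defective lot is shipped to customers) is more severe than the Type I consequence (a good lot is scrapped, wasting material and production time).

Type II error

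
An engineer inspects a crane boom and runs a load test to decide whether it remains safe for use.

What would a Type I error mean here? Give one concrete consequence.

With the conventional null hypothesis that the structure meets the required load capacity (safe):
A Type I error is rejecting H₀ when H₀ is true.
Here that means closing the structure for repairs when actually the structure meets the required load capacity (safe).

A Type I error would mean concluding that the structure is structurally deficient when in fact the structure meets the required load capacity (safe). Consequence: a sound structure is closed unnecessarily, at significant cost and disruption.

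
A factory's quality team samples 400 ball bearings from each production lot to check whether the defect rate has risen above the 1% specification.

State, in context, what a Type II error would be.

With the conventional null hypothesis that the lot's defect rate is 1% (within specification):
A Type II error is failing to reject H₀ when H₀ is false.
Here that means accepting the lot and shipping it when actually the lot's defect rate exceeds 1%.

A Type II error would mean concluding that the lot's defect rate is 1% (within specification) (or at least failing to establish that the lot's defect rate exceeds 1%) when in fact the lot's defect rate exceeds 1%.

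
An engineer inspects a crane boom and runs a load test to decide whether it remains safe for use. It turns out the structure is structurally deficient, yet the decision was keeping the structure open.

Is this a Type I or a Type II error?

Type II error

The null hypothesis here is that the structure meets the required load capacity (safe).
'Keeping the structure open' corresponds to failing to reject H₀.
H₀ was not rejected but H₀ is false — a Type II error (false negative).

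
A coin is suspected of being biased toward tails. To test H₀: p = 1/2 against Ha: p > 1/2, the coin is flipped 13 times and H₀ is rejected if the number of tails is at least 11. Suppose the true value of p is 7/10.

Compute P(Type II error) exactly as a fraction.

7788298257/9765625000

β = P(fail to reject H₀ | Ha true) = P(X ≤ 10 | p = 7/10), X ~ Binomial(13, 7/10).
Adding the binomial probabilities P(X=0)+…+P(X=10) at p = 7/10 gives 7788298257/9765625000.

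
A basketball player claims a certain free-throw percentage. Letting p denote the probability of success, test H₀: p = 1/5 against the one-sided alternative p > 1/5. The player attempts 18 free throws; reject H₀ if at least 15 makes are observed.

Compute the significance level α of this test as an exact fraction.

10949/762939453125

The Type I error probability is α = P(S ≥ 15) computed under H₀, where S ~ Binomial(18, 1/5).
Adding the binomial terms for j = 15 through 18 with p = 1/5 yields 10949/762939453125.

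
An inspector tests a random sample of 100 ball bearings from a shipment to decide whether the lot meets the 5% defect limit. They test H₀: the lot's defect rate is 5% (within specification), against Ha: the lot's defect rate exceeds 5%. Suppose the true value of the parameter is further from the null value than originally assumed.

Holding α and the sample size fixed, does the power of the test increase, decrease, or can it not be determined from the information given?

The further the true parameter sits from the null value, the more of the Ha sampling distribution falls in the rejection region.
Since power = 1 − β and β decreases, power increases.

It increases.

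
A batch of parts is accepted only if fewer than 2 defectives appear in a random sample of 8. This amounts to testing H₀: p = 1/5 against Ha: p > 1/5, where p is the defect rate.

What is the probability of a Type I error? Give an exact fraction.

194017/390625

α = P(reject H₀ | H₀ true) = P(K ≥ 2 | p = 1/5), K ~ Binomial(8, 1/5).
α = 1 − P(K ≤ 1) = 1 − 196608/390625 = 194017/390625.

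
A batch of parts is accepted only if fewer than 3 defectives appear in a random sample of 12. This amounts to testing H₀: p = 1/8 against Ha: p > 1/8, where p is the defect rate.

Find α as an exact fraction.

12506902185/68719476736

The significance level is the probability, assuming p = 1/8, of seeing 3 or more defectives in 12 draws.
Computing the lower-tail complement: 1 − 56212574551/68719476736 = 12506902185/68719476736.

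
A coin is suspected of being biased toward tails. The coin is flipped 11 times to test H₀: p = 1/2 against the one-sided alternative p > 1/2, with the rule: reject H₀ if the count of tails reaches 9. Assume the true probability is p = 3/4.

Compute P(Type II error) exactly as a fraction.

A Type II error is failing to reject when Ha holds: with p = 3/4, β = P(X ≤ 8).
Adding the binomial probabilities P(X=0)+…+P(X=8) at p = 3/4 gives 2285053/4194304.

2285053/4194304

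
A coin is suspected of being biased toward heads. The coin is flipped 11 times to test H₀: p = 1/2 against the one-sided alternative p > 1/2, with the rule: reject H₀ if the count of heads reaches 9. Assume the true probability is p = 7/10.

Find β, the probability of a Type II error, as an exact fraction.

2749038183/4000000000

Under the alternative p = 7/10, K ~ Binomial(11, 7/10); β is the probability the test does not reject, P(K < 9).
Summing C(11,j)·(7/10)^j·(3/10)^{11-j} for j = 0..8 gives 2749038183/4000000000.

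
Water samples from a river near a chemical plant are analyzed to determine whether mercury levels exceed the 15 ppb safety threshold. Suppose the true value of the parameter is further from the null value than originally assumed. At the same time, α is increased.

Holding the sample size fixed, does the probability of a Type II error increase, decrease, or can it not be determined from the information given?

It decreases.

A bigger departure from H₀ is easier for the test to detect, so it fails to reject less often. With a larger α the critical value moves toward the center, so more of the Ha sampling distribution lies in the rejection region. Both changes push β in the same direction.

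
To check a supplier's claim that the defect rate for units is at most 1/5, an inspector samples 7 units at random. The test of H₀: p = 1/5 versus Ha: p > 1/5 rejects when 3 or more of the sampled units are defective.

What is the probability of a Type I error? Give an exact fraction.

The significance level is the probability, assuming p = 1/5, of seeing 3 or more defectives in 7 draws.
α = 1 − P(S ≤ 2) = 1 − 13312/15625 = 2313/15625.

2313/15625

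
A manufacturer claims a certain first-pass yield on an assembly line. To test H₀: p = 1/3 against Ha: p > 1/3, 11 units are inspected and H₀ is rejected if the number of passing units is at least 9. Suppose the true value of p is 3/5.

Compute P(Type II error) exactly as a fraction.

8604328/9765625

A Type II error is failing to reject when Ha holds: with p = 3/5, β = P(S ≤ 8).
Equivalently, β = 1 − P(S ≥ 9) = 8604328/9765625.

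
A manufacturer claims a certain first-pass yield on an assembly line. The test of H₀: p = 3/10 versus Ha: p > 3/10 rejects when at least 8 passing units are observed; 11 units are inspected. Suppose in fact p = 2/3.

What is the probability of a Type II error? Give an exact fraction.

β = P(fail to reject H₀ | Ha true) = P(Y ≤ 7 | p = 2/3), Y ~ Binomial(11, 2/3).
Summing C(11,j)·(2/3)^j·(1/3)^{11-j} for j = 0..7 gives 31145/59049.

31145/59049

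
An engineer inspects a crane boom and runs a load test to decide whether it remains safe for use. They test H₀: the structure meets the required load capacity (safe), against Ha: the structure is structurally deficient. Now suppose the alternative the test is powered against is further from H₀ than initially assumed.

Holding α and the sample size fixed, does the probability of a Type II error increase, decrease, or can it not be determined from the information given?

It decreases.

The further the true parameter sits from the null value, the more of the Ha sampling distribution falls in the rejection region.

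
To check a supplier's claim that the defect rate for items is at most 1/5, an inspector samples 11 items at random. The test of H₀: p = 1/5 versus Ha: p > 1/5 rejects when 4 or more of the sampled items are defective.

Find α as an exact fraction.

Under H₀, S ~ Binomial(11, 1/5); the Type I error rate is P(S ≥ 4).
Computing the lower-tail complement: 1 − 65536/78125 = 12589/78125.

12589/78125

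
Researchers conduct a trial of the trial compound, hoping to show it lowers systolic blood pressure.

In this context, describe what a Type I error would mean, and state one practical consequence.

With the conventional null hypothesis that the drug has no effect on systolic blood pressure:
A Type I error is rejecting H₀ when H₀ is true.
Here that means concluding that the drug is effective when actually the drug has no effect on systolic blood pressure.

A Type I error would mean concluding that the drug lowers systolic blood pressure when in fact the drug has no effect on systolic blood pressure. Consequence: resources are spent bringing an ineffective treatment to market.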